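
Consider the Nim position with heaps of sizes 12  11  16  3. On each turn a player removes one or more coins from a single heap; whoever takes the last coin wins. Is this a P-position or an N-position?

N-position

Compute the nim-sum pairwise:
12 ^ 11 = 7
7 ^ 16 = 23
23 ^ 3 = 20
The nim-sum is 20 ≠ 0, so this is an N-position: the player to move can win.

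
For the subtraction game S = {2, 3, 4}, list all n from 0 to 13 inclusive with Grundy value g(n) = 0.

Compute g(0), g(1), … for moves {2, 3, 4}:
g(0) = mex{} = 0
g(1) = mex{} = 0
g(2) = mex{0} = 1
g(3) = mex{0} = 1
g(4) = mex{0,1} = 2
g(5) = mex{0,1} = 2
g(6) = mex{1,2} = 0
g(7) = mex{1,2} = 0
g(8) = mex{0,2} = 1
g(9) = mex{0,2} = 1
g(10) = mex{0,1} = 2
g(11) = mex{0,1} = 2
g(12) = mex{1,2} = 0
g(13) = mex{1,2} = 0
The P-positions (g = 0) in 0..13 are 0, 1, 6, 7, 12, 13.

0, 1, 6, 7, 12, 13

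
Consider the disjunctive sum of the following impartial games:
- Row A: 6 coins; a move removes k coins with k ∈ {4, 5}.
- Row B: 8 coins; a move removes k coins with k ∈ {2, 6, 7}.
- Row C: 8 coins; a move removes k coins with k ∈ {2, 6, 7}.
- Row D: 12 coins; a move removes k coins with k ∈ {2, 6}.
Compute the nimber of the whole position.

Grundy values for row A (subtraction set {4, 5}):
k:     0  1  2  3  4  5  6
g(k):  0  0  0  0  1  1  1
So g(6) = 1.
Grundy values for row B (subtraction set {2, 6, 7}):
k:     0  1  2  3  4  5  6  7  8
g(k):  0  0  1  1  0  0  1  1  2
So g(8) = 2.
Build the Grundy sequence for row C with g(k) = mex{g(k−s) : s ∈ {2, 6, 7}, s ≤ k}:
g(0) = mex{} = 0
g(1) = mex{} = 0
g(2) = mex{0} = 1
g(3) = mex{0} = 1
g(4) = mex{1} = 0
g(5) = mex{1} = 0
g(6) = mex{0} = 1
g(7) = mex{0} = 1
g(8) = mex{0,1} = 2
So g(8) = 2.
Grundy values for row D (subtraction set {2, 6}):
g(0) = mex{} = 0
g(1) = mex{} = 0
g(2) = mex{0} = 1
g(3) = mex{0} = 1
g(4) = mex{1} = 0
g(5) = mex{1} = 0
g(6) = mex{0} = 1
g(7) = mex{0} = 1
g(8) = mex{1} = 0
g(9) = mex{1} = 0
g(10) = mex{0} = 1
g(11) = mex{0} = 1
g(12) = mex{1} = 0
So g(12) = 0.
By the Sprague-Grundy theorem, the Grundy value of a sum of independent games is the XOR of the component values.
Combined value = 1 ⊕ 2 ⊕ 2 ⊕ 0 = 1.

1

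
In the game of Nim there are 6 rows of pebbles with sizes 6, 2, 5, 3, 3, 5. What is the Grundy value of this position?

Nim-sum: 6 ^ 2 ^ 5 ^ 3 ^ 3 ^ 5 = 4.

4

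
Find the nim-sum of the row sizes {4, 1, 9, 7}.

Bitwise XOR of the heap sizes:
  0100  (4)
  0001  (1)
  1001  (9)
  0111  (7)
  ----
  1011  (11)

11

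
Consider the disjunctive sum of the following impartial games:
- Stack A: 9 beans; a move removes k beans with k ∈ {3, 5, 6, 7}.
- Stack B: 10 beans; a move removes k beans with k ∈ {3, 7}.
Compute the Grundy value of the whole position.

For stack A, compute g(0), g(1), … with moves {3, 5, 6, 7}:
g(0) = mex{} = 0
g(1) = mex{} = 0
g(2) = mex{} = 0
g(3) = mex{0} = 1
g(4) = mex{0} = 1
g(5) = mex{0} = 1
g(6) = mex{0,1} = 2
g(7) = mex{0,1} = 2
g(8) = mex{0,1} = 2
g(9) = mex{0,1,2} = 3
So g(9) = 3.
Build the Grundy sequence for stack B with g(k) = mex{g(k−s) : s ∈ {3, 7}, s ≤ k}:
k:     0  1  2  3  4  5  6  7  8  9 10
g(k):  0  0  0  1  1  1  0  2  2  1  0
So g(10) = 0.
By the Sprague-Grundy theorem, the Grundy value of a sum of independent games is the XOR of the component values.
Combined value = 3 XOR 0 = 3.

3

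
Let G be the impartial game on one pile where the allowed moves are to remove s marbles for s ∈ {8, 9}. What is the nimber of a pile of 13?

1

Compute g(0), g(1), … for moves {8, 9}:
g(0) = mex{} = 0
g(1) = mex{} = 0
g(2) = mex{} = 0
g(3) = mex{} = 0
g(4) = mex{} = 0
g(5) = mex{} = 0
g(6) = mex{} = 0
g(7) = mex{} = 0
g(8) = mex{0} = 1
g(9) = mex{0} = 1
g(10) = mex{0} = 1
g(11) = mex{0} = 1
g(12) = mex{0} = 1
g(13) = mex{0} = 1
So g(13) = 1.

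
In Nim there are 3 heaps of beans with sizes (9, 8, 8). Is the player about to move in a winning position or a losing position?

Winning position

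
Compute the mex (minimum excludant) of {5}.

0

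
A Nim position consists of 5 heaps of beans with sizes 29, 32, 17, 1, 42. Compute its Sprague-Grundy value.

Compute the nim-sum pairwise:
29 ^ 32 = 61
61 ^ 17 = 44
44 ^ 1 = 45
45 ^ 42 = 7

7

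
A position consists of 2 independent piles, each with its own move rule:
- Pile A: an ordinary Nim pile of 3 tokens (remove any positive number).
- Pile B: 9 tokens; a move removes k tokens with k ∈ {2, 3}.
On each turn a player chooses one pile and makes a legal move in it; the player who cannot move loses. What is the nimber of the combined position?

Pile A is a plain Nim pile of size 3, so its Grundy value is 3.
Build the Grundy sequence for pile B with g(k) = mex{g(k−s) : s ∈ {2, 3}, s ≤ k}:
k:     0  1  2  3  4  5  6  7  8  9
g(k):  0  0  1  1  2  0  0  1  1  2
So g(9) = 2.
The value of a disjunctive sum is the nim-sum of the parts.
Combined value = 3 ⊕ 2 = 1.

1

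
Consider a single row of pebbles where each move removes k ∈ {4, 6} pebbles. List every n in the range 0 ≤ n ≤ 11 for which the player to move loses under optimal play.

Build the Grundy sequence with g(k) = mex{g(k−s) : s ∈ {4, 6}, s ≤ k}:
k:     0  1  2  3  4  5  6  7  8  9 10 11
g(k):  0  0  0  0  1  1  1  1  2  2  0  0
The P-positions (g = 0) in 0..11 are 0, 1, 2, 3, 10, 11.

0, 1, 2, 3, 10, 11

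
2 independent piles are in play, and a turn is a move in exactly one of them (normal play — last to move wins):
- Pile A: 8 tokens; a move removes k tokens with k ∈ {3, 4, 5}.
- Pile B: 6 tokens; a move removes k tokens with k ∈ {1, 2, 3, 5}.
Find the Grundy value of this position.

For pile A, compute g(0), g(1), … with moves {3, 4, 5}:
k:     0  1  2  3  4  5  6  7  8
g(k):  0  0  0  1  1  1  2  2  0
So g(8) = 0.
For pile B, compute g(0), g(1), … with moves {1, 2, 3, 5}:
k:     0  1  2  3  4  5  6
g(k):  0  1  2  3  0  1  2
So g(6) = 2.
By the Sprague-Grundy theorem, the Grundy value of a sum of independent games is the XOR of the component values.
Combined value = 0 ⊕ 2 = 2.

2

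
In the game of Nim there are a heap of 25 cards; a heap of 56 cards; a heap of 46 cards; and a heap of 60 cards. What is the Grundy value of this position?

51

Write each in binary and XOR column by column:
  011001  (25)
  111000  (56)
  101110  (46)
  111100  (60)
  ------
  110011  (51)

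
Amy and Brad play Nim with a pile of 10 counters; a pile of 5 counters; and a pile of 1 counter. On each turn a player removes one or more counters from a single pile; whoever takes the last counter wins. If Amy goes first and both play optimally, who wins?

Amy wins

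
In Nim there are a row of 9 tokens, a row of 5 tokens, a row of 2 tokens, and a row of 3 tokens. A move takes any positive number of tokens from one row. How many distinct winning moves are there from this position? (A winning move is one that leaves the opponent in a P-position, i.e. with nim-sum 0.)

Compute the nim-sum pairwise:
9 ⊕ 5 = 12
12 ⊕ 2 = 14
14 ⊕ 3 = 13
The overall nim-sum is X = 13. A row of size p has a winning move iff p XOR X < p (reduce it to p XOR X).
  9: 9 XOR 13 = 4 < 9 — winning move (to 4).
  5: 5 XOR 13 = 8 ≥ 5 — no move.
  2: 2 XOR 13 = 15 ≥ 2 — no move.
  3: 3 XOR 13 = 14 ≥ 3 — no move.
That gives 1 winning move.

1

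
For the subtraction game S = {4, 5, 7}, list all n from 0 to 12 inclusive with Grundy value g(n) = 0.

0, 1, 2, 3, 11, 12

Compute g(0), g(1), … for moves {4, 5, 7}:
k:     0  1  2  3  4  5  6  7  8  9 10 11 12
g(k):  0  0  0  0  1  1  1  1  2  2  2  0  0
The P-positions (g = 0) in 0..12 are 0, 1, 2, 3, 11, 12.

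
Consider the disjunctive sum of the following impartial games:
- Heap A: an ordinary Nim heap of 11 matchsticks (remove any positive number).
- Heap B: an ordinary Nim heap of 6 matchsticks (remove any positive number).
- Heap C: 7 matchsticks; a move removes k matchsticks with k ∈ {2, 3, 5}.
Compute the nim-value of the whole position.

13

Heap A is a plain Nim heap of size 11, so its Grundy value is 11.
Heap B is a plain Nim heap of size 6, so its Grundy value is 6.
For heap C, compute g(0), g(1), … with moves {2, 3, 5}:
k:     0  1  2  3  4  5  6  7
g(k):  0  0  1  1  2  2  3  0
So g(7) = 0.
By the Sprague-Grundy theorem, the Grundy value of a sum of independent games is the XOR of the component values.
Combined value = 11 ⊕ 6 ⊕ 0 = 13.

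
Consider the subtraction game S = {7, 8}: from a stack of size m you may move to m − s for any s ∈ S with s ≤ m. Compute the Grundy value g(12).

Grundy values for subtraction set {7, 8}:
k:     0  1  2  3  4  5  6  7  8  9 10 11 12
g(k):  0  0  0  0  0  0  0  1  1  1  1  1  1
So g(12) = 1.

1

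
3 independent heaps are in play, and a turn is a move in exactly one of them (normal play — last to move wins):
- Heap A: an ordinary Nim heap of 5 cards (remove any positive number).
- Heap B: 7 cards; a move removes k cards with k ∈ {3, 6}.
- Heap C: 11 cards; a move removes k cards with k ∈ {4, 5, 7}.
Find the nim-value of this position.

Heap A is a plain Nim heap of size 5, so its Grundy value is 5.
Build the Grundy sequence for heap B with g(k) = mex{g(k−s) : s ∈ {3, 6}, s ≤ k}:
k:     0  1  2  3  4  5  6  7
g(k):  0  0  0  1  1  1  2  2
So g(7) = 2.
Grundy values for heap C (subtraction set {4, 5, 7}):
k:     0  1  2  3  4  5  6  7  8  9 10 11
g(k):  0  0  0  0  1  1  1  1  2  2  2  0
So g(11) = 0.
The value of a disjunctive sum is the nim-sum of the parts.
Combined value = 5 XOR 2 XOR 0 = 7.

7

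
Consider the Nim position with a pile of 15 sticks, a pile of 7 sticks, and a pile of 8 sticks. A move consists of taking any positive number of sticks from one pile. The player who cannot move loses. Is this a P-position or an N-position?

P-position

Compute the nim-sum pairwise:
15 ⊕ 7 = 8
8 ⊕ 8 = 0
The nim-sum is 0, so this is a P-position: the player to move is in a losing position under optimal play.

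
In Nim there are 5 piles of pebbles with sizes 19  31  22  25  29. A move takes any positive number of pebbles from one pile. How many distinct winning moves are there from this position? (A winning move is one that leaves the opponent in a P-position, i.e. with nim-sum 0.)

5

Nim-sum: 19 XOR 31 XOR 22 XOR 25 XOR 29 = 30.
The overall nim-sum is X = 30. A pile of size p has a winning move iff p XOR X < p (reduce it to p XOR X).
  19: 19 XOR 30 = 13 < 19 — winning move (to 13).
  31: 31 XOR 30 = 1 < 31 — winning move (to 1).
  22: 22 XOR 30 = 8 < 22 — winning move (to 8).
  25: 25 XOR 30 = 7 < 25 — winning move (to 7).
  29: 29 XOR 30 = 3 < 29 — winning move (to 3).
That gives 5 winning moves.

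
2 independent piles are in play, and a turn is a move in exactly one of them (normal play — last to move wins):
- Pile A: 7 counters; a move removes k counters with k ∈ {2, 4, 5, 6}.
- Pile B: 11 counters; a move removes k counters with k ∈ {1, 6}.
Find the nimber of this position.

3

Grundy values for pile A (subtraction set {2, 4, 5, 6}):
g(0) = mex{} = 0
g(1) = mex{} = 0
g(2) = mex{0} = 1
g(3) = mex{0} = 1
g(4) = mex{0,1} = 2
g(5) = mex{0,1} = 2
g(6) = mex{0,1,2} = 3
g(7) = mex{0,1,2} = 3
So g(7) = 3.
For pile B, compute g(0), g(1), … with moves {1, 6}:
g(0) = mex{} = 0
g(1) = mex{0} = 1
g(2) = mex{1} = 0
g(3) = mex{0} = 1
g(4) = mex{1} = 0
g(5) = mex{0} = 1
g(6) = mex{0,1} = 2
g(7) = mex{1,2} = 0
g(8) = mex{0} = 1
g(9) = mex{1} = 0
g(10) = mex{0} = 1
g(11) = mex{1} = 0
So g(11) = 0.
By the Sprague-Grundy theorem, the Grundy value of a sum of independent games is the XOR of the component values.
Combined value = 3 XOR 0 = 3.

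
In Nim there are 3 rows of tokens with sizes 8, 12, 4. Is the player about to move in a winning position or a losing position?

Losing position

Write each in binary and XOR column by column:
  1000  (8)
  1100  (12)
  0100  (4)
  ----
  0000  (0)
The nim-sum is 0, so this is a P-position: the player to move is in a losing position under optimal play.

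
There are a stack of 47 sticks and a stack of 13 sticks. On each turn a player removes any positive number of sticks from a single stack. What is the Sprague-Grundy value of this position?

Bitwise XOR of the heap sizes:
  101111  (47)
  001101  (13)
  ------
  100010  (34)

34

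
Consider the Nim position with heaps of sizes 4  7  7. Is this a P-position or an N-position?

Bitwise XOR of the heap sizes:
  100  (4)
  111  (7)
  111  (7)
  ---
  100  (4)
The nim-sum is 4 ≠ 0, so this is an N-position: the player to move can win.

N-position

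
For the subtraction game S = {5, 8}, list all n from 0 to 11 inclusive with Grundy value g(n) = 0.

0, 1, 2, 3, 4

Build the Grundy sequence with g(k) = mex{g(k−s) : s ∈ {5, 8}, s ≤ k}:
k:     0  1  2  3  4  5  6  7  8  9 10 11
g(k):  0  0  0  0  0  1  1  1  1  1  2  2
The P-positions (g = 0) in 0..11 are 0, 1, 2, 3, 4.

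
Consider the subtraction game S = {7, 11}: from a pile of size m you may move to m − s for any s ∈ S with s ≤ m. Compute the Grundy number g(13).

1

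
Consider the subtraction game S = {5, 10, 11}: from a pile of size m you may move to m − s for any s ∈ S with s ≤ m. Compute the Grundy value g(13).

Build the Grundy sequence with g(k) = mex{g(k−s) : s ∈ {5, 10, 11}, s ≤ k}:
g(0) = mex{} = 0
g(1) = mex{} = 0
g(2) = mex{} = 0
g(3) = mex{} = 0
g(4) = mex{} = 0
g(5) = mex{0} = 1
g(6) = mex{0} = 1
g(7) = mex{0} = 1
g(8) = mex{0} = 1
g(9) = mex{0} = 1
g(10) = mex{0,1} = 2
g(11) = mex{0,1} = 2
g(12) = mex{0,1} = 2
g(13) = mex{0,1} = 2
So g(13) = 2.

2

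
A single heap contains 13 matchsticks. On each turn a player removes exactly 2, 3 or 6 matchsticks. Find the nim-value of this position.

2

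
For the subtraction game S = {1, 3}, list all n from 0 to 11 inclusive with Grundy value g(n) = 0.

Compute g(0), g(1), … for moves {1, 3}:
g(0) = mex{} = 0
g(1) = mex{0} = 1
g(2) = mex{1} = 0
g(3) = mex{0} = 1
g(4) = mex{1} = 0
g(5) = mex{0} = 1
g(6) = mex{1} = 0
g(7) = mex{0} = 1
g(8) = mex{1} = 0
g(9) = mex{0} = 1
g(10) = mex{1} = 0
g(11) = mex{0} = 1
The P-positions (g = 0) in 0..11 are 0, 2, 4, 6, 8, 10.

0, 2, 4, 6, 8, 10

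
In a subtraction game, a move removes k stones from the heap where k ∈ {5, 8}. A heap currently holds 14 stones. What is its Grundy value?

0

Grundy values for subtraction set {5, 8}:
k:     0  1  2  3  4  5  6  7  8  9 10 11 12 13 14
g(k):  0  0  0  0  0  1  1  1  1  1  2  2  2  0  0
So g(14) = 0.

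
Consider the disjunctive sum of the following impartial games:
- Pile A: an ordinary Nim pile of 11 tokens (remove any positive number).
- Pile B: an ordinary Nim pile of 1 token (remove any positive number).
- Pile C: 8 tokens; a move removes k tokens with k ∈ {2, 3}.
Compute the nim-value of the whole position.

11

Pile A is a plain Nim pile of size 11, so its Grundy value is 11.
Pile B is a plain Nim pile of size 1, so its Grundy value is 1.
Build the Grundy sequence for pile C with g(k) = mex{g(k−s) : s ∈ {2, 3}, s ≤ k}:
k:     0  1  2  3  4  5  6  7  8
g(k):  0  0  1  1  2  0  0  1  1
So g(8) = 1.
By the Sprague-Grundy theorem, the Grundy value of a sum of independent games is the XOR of the component values.
Combined value = 11 ⊕ 1 ⊕ 1 = 11.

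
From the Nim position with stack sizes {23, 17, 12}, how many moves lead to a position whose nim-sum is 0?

In binary:
  10111  (23)
  10001  (17)
  01100  (12)
  -----
  01010  (10)
The overall nim-sum is X = 10. A stack of size p has a winning move iff p XOR X < p (reduce it to p XOR X).
  23: 23 XOR 10 = 29 ≥ 23 — no move.
  17: 17 XOR 10 = 27 ≥ 17 — no move.
  12: 12 XOR 10 = 6 < 12 — winning move (to 6).
That gives 1 winning move.

1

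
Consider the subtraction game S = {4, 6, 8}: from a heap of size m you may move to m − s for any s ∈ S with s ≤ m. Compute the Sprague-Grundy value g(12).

0

Build the Grundy sequence with g(k) = mex{g(k−s) : s ∈ {4, 6, 8}, s ≤ k}:
g(0) = mex{} = 0
g(1) = mex{} = 0
g(2) = mex{} = 0
g(3) = mex{} = 0
g(4) = mex{0} = 1
g(5) = mex{0} = 1
g(6) = mex{0} = 1
g(7) = mex{0} = 1
g(8) = mex{0,1} = 2
g(9) = mex{0,1} = 2
g(10) = mex{0,1} = 2
g(11) = mex{0,1} = 2
g(12) = mex{1,2} = 0
So g(12) = 0.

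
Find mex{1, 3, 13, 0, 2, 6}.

4

The values 0, 1, 2, 3 are all present; 4 is the first non-negative integer missing from the set.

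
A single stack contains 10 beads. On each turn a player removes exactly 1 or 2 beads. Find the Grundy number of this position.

Grundy values for subtraction set {1, 2}:
g(0) = mex{} = 0
g(1) = mex{0} = 1
g(2) = mex{0,1} = 2
g(3) = mex{1,2} = 0
g(4) = mex{0,2} = 1
g(5) = mex{0,1} = 2
g(6) = mex{1,2} = 0
g(7) = mex{0,2} = 1
g(8) = mex{0,1} = 2
g(9) = mex{1,2} = 0
g(10) = mex{0,2} = 1
So g(10) = 1.

1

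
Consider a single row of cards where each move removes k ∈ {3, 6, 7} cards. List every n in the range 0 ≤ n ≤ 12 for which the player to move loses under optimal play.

0, 1, 2, 10, 11, 12

Compute g(0), g(1), … for moves {3, 6, 7}:
g(0) = mex{} = 0
g(1) = mex{} = 0
g(2) = mex{} = 0
g(3) = mex{0} = 1
g(4) = mex{0} = 1
g(5) = mex{0} = 1
g(6) = mex{0,1} = 2
g(7) = mex{0,1} = 2
g(8) = mex{0,1} = 2
g(9) = mex{0,1,2} = 3
g(10) = mex{1,2} = 0
g(11) = mex{1,2} = 0
g(12) = mex{1,2,3} = 0
The P-positions (g = 0) in 0..12 are 0, 1, 2, 10, 11, 12.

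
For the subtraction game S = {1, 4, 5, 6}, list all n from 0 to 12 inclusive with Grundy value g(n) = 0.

Build the Grundy sequence with g(k) = mex{g(k−s) : s ∈ {1, 4, 5, 6}, s ≤ k}:
g(0) = mex{} = 0
g(1) = mex{0} = 1
g(2) = mex{1} = 0
g(3) = mex{0} = 1
g(4) = mex{0,1} = 2
g(5) = mex{0,1,2} = 3
g(6) = mex{0,1,3} = 2
g(7) = mex{0,1,2} = 3
g(8) = mex{0,1,2,3} = 4
g(9) = mex{1,2,3,4} = 0
g(10) = mex{0,2,3} = 1
g(11) = mex{1,2,3} = 0
g(12) = mex{0,2,3,4} = 1
The P-positions (g = 0) in 0..12 are 0, 2, 9, 11.

0, 2, 9, 11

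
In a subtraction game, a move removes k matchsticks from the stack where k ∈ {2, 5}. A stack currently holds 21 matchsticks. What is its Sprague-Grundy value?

0

Grundy values for subtraction set {2, 5}:
k:     0  1  2  3  4  5  6  7  8  9 10 11 12 13 14 15 16 17 18 19 20 21
g(k):  0  0  1  1  0  2  1  0  0  1  1  0  2  1  0  0  1  1  0  2  1  0
So g(21) = 0.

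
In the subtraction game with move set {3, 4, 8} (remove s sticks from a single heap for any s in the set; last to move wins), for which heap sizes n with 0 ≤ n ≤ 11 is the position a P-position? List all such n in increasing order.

0, 1, 2, 7

Compute g(0), g(1), … for moves {3, 4, 8}:
g(0) = mex{} = 0
g(1) = mex{} = 0
g(2) = mex{} = 0
g(3) = mex{0} = 1
g(4) = mex{0} = 1
g(5) = mex{0} = 1
g(6) = mex{0,1} = 2
g(7) = mex{1} = 0
g(8) = mex{0,1} = 2
g(9) = mex{0,1,2} = 3
g(10) = mex{0,2} = 1
g(11) = mex{0,1,2} = 3
The P-positions (g = 0) in 0..11 are 0, 1, 2, 7.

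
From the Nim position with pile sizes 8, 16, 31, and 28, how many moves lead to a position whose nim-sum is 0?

3

Write each in binary and XOR column by column:
  01000  (8)
  10000  (16)
  11111  (31)
  11100  (28)
  -----
  11011  (27)
The overall nim-sum is X = 27. A pile of size p has a winning move iff p XOR X < p (reduce it to p XOR X).
  8: 8 XOR 27 = 19 ≥ 8 — no move.
  16: 16 XOR 27 = 11 < 16 — winning move (to 11).
  31: 31 XOR 27 = 4 < 31 — winning move (to 4).
  28: 28 XOR 27 = 7 < 28 — winning move (to 7).
That gives 3 winning moves.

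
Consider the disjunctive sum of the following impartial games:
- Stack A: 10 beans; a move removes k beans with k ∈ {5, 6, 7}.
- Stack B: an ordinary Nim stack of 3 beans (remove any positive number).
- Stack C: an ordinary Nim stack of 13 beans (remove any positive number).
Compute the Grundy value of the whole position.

Grundy values for stack A (subtraction set {5, 6, 7}):
g(0) = mex{} = 0
g(1) = mex{} = 0
g(2) = mex{} = 0
g(3) = mex{} = 0
g(4) = mex{} = 0
g(5) = mex{0} = 1
g(6) = mex{0} = 1
g(7) = mex{0} = 1
g(8) = mex{0} = 1
g(9) = mex{0} = 1
g(10) = mex{0,1} = 2
So g(10) = 2.
Stack B is a plain Nim stack of size 3, so its Grundy value is 3.
Stack C is a plain Nim stack of size 13, so its Grundy value is 13.
The value of a disjunctive sum is the nim-sum of the parts.
Combined value = 2 XOR 3 XOR 13 = 12.

12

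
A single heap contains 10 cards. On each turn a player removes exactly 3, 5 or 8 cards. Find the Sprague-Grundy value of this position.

3

Grundy values for subtraction set {3, 5, 8}:
k:     0  1  2  3  4  5  6  7  8  9 10
g(k):  0  0  0  1  1  1  2  2  2  3  3
So g(10) = 3.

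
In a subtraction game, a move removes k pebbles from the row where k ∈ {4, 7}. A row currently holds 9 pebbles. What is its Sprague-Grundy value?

2

Build the Grundy sequence with g(k) = mex{g(k−s) : s ∈ {4, 7}, s ≤ k}:
k:     0  1  2  3  4  5  6  7  8  9
g(k):  0  0  0  0  1  1  1  1  2  2
So g(9) = 2.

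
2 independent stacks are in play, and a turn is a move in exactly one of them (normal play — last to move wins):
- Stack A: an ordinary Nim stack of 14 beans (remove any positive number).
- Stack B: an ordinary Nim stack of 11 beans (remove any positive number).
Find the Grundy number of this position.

5

Stack A is a plain Nim stack of size 14, so its Grundy value is 14.
Stack B is a plain Nim stack of size 11, so its Grundy value is 11.
By the Sprague-Grundy theorem, the Grundy value of a sum of independent games is the XOR of the component values.
Combined value = 14 XOR 11 = 5.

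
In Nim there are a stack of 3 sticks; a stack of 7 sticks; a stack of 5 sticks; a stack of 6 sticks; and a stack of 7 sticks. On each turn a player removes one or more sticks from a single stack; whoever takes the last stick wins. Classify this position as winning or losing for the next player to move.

Write each in binary and XOR column by column:
  011  (3)
  111  (7)
  101  (5)
  110  (6)
  111  (7)
  ---
  000  (0)
The nim-sum is 0, so this is a P-position: the player to move is in a losing position under optimal play.

Losing position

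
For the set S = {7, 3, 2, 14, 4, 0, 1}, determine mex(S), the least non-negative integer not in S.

The values 0, 1, 2, 3, 4 are all present; 5 is the first non-negative integer missing from the set.

5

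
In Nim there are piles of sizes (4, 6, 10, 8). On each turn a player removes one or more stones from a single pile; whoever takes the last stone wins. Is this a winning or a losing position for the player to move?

Losing position

Compute the nim-sum pairwise:
4 XOR 6 = 2
2 XOR 10 = 8
8 XOR 8 = 0
The nim-sum is 0, so this is a P-position: the player to move is in a losing position under optimal play.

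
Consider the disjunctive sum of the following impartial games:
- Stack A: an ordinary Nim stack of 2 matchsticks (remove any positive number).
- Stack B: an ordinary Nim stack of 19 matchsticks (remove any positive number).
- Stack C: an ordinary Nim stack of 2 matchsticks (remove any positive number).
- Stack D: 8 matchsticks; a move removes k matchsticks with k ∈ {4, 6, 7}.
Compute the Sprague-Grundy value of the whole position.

Stack A is a plain Nim stack of size 2, so its Grundy value is 2.
Stack B is a plain Nim stack of size 19, so its Grundy value is 19.
Stack C is a plain Nim stack of size 2, so its Grundy value is 2.
For stack D, compute g(0), g(1), … with moves {4, 6, 7}:
k:     0  1  2  3  4  5  6  7  8
g(k):  0  0  0  0  1  1  1  1  2
So g(8) = 2.
The value of a disjunctive sum is the nim-sum of the parts.
Combined value = 2 ⊕ 19 ⊕ 2 ⊕ 2 = 17.

17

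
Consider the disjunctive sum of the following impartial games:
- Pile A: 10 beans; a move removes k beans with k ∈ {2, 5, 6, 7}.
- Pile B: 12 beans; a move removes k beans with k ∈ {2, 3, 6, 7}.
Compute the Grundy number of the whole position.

2

Grundy values for pile A (subtraction set {2, 5, 6, 7}):
k:     0  1  2  3  4  5  6  7  8  9 10
g(k):  0  0  1  1  0  2  1  3  2  2  3
So g(10) = 3.
Build the Grundy sequence for pile B with g(k) = mex{g(k−s) : s ∈ {2, 3, 6, 7}, s ≤ k}:
k:     0  1  2  3  4  5  6  7  8  9 10 11 12
g(k):  0  0  1  1  2  0  3  1  2  0  0  1  1
So g(12) = 1.
The value of a disjunctive sum is the nim-sum of the parts.
Combined value = 3 XOR 1 = 2.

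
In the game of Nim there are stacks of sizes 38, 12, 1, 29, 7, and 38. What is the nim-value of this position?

23

Nim-sum: 38 XOR 12 XOR 1 XOR 29 XOR 7 XOR 38 = 23.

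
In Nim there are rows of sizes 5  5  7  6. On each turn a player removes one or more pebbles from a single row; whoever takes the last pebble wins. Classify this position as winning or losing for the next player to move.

Winning position

Compute the nim-sum pairwise:
5 ⊕ 5 = 0
0 ⊕ 7 = 7
7 ⊕ 6 = 1
The nim-sum is 1 ≠ 0, so this is an N-position: the player to move can win.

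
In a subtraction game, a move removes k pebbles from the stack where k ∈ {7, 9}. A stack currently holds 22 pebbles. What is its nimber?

Compute g(0), g(1), … for moves {7, 9}:
k:     0  1  2  3  4  5  6  7  8  9 10 11 12 13 14 15 16 17 18 19 20 21 22
g(k):  0  0  0  0  0  0  0  1  1  1  1  1  1  1  2  2  0  0  0  0  0  0  0
So g(22) = 0.

0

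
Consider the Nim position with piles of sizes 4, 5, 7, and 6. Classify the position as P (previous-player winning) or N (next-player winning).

P-position

Nim-sum: 4 ⊕ 5 ⊕ 7 ⊕ 6 = 0.
The nim-sum is 0, so this is a P-position: the player to move is in a losing position under optimal play.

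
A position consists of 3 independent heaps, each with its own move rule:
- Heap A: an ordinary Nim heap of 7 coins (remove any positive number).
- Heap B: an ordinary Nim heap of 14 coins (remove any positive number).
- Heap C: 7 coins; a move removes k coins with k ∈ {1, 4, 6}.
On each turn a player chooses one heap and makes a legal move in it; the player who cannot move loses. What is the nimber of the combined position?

Heap A is a plain Nim heap of size 7, so its Grundy value is 7.
Heap B is a plain Nim heap of size 14, so its Grundy value is 14.
Grundy values for heap C (subtraction set {1, 4, 6}):
k:     0  1  2  3  4  5  6  7
g(k):  0  1  0  1  2  0  1  0
So g(7) = 0.
By the Sprague-Grundy theorem, the Grundy value of a sum of independent games is the XOR of the component values.
Combined value = 7 XOR 14 XOR 0 = 9.

9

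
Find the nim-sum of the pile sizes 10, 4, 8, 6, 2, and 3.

Compute the nim-sum pairwise:
10 ⊕ 4 = 14
14 ⊕ 8 = 6
6 ⊕ 6 = 0
0 ⊕ 2 = 2
2 ⊕ 3 = 1

1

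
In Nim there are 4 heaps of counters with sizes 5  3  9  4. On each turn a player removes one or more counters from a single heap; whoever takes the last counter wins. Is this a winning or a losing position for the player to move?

Winning position

Nim-sum: 5 ⊕ 3 ⊕ 9 ⊕ 4 = 11.
The nim-sum is 11 ≠ 0, so this is an N-position: the player to move can win.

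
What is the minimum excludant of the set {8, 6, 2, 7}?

0

0 is not in the set, so the mex is 0.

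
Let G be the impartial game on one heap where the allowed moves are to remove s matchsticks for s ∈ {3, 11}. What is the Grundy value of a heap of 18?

Build the Grundy sequence with g(k) = mex{g(k−s) : s ∈ {3, 11}, s ≤ k}:
k:     0  1  2  3  4  5  6  7  8  9 10 11 12 13 14 15 16 17 18
g(k):  0  0  0  1  1  1  0  0  0  1  1  1  2  2  0  0  0  1  1
So g(18) = 1.

1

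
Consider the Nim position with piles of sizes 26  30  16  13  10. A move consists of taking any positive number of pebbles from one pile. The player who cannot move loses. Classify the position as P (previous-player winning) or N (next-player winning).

In binary:
  11010  (26)
  11110  (30)
  10000  (16)
  01101  (13)
  01010  (10)
  -----
  10011  (19)
The nim-sum is 19 ≠ 0, so this is an N-position: the player to move can win.

N-position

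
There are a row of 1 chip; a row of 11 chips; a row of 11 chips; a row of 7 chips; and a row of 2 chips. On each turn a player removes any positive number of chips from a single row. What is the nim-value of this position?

Compute the nim-sum pairwise:
1 XOR 11 = 10
10 XOR 11 = 1
1 XOR 7 = 6
6 XOR 2 = 4

4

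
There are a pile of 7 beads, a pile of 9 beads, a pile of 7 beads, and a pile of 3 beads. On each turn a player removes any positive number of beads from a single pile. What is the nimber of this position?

Nim-sum: 7 XOR 9 XOR 7 XOR 3 = 10.

10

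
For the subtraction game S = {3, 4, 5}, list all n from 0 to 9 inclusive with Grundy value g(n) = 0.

Build the Grundy sequence with g(k) = mex{g(k−s) : s ∈ {3, 4, 5}, s ≤ k}:
g(0) = mex{} = 0
g(1) = mex{} = 0
g(2) = mex{} = 0
g(3) = mex{0} = 1
g(4) = mex{0} = 1
g(5) = mex{0} = 1
g(6) = mex{0,1} = 2
g(7) = mex{0,1} = 2
g(8) = mex{1} = 0
g(9) = mex{1,2} = 0
The P-positions (g = 0) in 0..9 are 0, 1, 2, 8, 9.

0, 1, 2, 8, 9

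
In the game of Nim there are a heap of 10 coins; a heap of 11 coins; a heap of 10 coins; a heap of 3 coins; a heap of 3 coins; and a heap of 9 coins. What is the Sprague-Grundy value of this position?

2

Nim-sum: 10 XOR 11 XOR 10 XOR 3 XOR 3 XOR 9 = 2.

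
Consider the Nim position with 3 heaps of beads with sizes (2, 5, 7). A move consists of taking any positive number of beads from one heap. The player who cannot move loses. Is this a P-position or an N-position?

Nim-sum: 2 XOR 5 XOR 7 = 0.
The nim-sum is 0, so this is a P-position: the player to move is in a losing position under optimal play.

P-position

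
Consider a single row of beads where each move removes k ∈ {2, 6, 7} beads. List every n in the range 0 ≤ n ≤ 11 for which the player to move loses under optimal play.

0, 1, 4, 5, 9

Build the Grundy sequence with g(k) = mex{g(k−s) : s ∈ {2, 6, 7}, s ≤ k}:
k:     0  1  2  3  4  5  6  7  8  9 10 11
g(k):  0  0  1  1  0  0  1  1  2  0  3  1
The P-positions (g = 0) in 0..11 are 0, 1, 4, 5, 9.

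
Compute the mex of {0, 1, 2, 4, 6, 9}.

3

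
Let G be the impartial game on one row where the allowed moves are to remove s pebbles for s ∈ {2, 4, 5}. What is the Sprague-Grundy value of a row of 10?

1

Compute g(0), g(1), … for moves {2, 4, 5}:
k:     0  1  2  3  4  5  6  7  8  9 10
g(k):  0  0  1  1  2  2  3  0  0  1  1
So g(10) = 1.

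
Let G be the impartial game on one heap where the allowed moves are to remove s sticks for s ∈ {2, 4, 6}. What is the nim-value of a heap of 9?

Compute g(0), g(1), … for moves {2, 4, 6}:
k:     0  1  2  3  4  5  6  7  8  9
g(k):  0  0  1  1  2  2  3  3  0  0
So g(9) = 0.

0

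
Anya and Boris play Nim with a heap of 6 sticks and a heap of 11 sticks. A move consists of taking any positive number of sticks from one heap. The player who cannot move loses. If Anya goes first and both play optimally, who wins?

Write each in binary and XOR column by column:
  0110  (6)
  1011  (11)
  ----
  1101  (13)
The nim-sum is 13 ≠ 0, so this is an N-position: the player to move can win; Anya has a winning move.

Anya wins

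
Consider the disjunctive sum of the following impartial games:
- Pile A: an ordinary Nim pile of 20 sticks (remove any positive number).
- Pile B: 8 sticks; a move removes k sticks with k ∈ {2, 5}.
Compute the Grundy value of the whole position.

20

Pile A is a plain Nim pile of size 20, so its Grundy value is 20.
Build the Grundy sequence for pile B with g(k) = mex{g(k−s) : s ∈ {2, 5}, s ≤ k}:
g(0) = mex{} = 0
g(1) = mex{} = 0
g(2) = mex{0} = 1
g(3) = mex{0} = 1
g(4) = mex{1} = 0
g(5) = mex{0,1} = 2
g(6) = mex{0} = 1
g(7) = mex{1,2} = 0
g(8) = mex{1} = 0
So g(8) = 0.
The value of a disjunctive sum is the nim-sum of the parts.
Combined value = 20 ⊕ 0 = 20.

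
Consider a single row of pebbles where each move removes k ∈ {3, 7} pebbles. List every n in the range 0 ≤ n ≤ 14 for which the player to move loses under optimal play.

0, 1, 2, 6, 10, 11, 12

Grundy values for subtraction set {3, 7}:
k:     0  1  2  3  4  5  6  7  8  9 10 11 12 13 14
g(k):  0  0  0  1  1  1  0  2  2  1  0  0  0  1  1
The P-positions (g = 0) in 0..14 are 0, 1, 2, 6, 10, 11, 12.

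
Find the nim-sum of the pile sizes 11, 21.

30

Compute the nim-sum pairwise:
11 XOR 21 = 30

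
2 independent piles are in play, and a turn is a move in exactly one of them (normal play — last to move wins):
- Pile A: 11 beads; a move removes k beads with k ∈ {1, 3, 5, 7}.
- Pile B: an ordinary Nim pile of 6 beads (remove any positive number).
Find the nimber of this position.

For pile A, compute g(0), g(1), … with moves {1, 3, 5, 7}:
g(0) = mex{} = 0
g(1) = mex{0} = 1
g(2) = mex{1} = 0
g(3) = mex{0} = 1
g(4) = mex{1} = 0
g(5) = mex{0} = 1
g(6) = mex{1} = 0
g(7) = mex{0} = 1
g(8) = mex{1} = 0
g(9) = mex{0} = 1
g(10) = mex{1} = 0
g(11) = mex{0} = 1
So g(11) = 1.
Pile B is a plain Nim pile of size 6, so its Grundy value is 6.
By the Sprague-Grundy theorem, the Grundy value of a sum of independent games is the XOR of the component values.
Combined value = 1 ⊕ 6 = 7.

7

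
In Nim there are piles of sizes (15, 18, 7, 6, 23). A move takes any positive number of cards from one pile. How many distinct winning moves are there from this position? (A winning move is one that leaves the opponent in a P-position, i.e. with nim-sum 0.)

1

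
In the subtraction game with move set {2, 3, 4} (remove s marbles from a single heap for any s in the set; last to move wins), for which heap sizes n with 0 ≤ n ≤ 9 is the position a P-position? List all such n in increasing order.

0, 1, 6, 7

Grundy values for subtraction set {2, 3, 4}:
g(0) = mex{} = 0
g(1) = mex{} = 0
g(2) = mex{0} = 1
g(3) = mex{0} = 1
g(4) = mex{0,1} = 2
g(5) = mex{0,1} = 2
g(6) = mex{1,2} = 0
g(7) = mex{1,2} = 0
g(8) = mex{0,2} = 1
g(9) = mex{0,2} = 1
The P-positions (g = 0) in 0..9 are 0, 1, 6, 7.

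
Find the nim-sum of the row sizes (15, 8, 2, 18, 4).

19

Compute the nim-sum pairwise:
15 ^ 8 = 7
7 ^ 2 = 5
5 ^ 18 = 23
23 ^ 4 = 19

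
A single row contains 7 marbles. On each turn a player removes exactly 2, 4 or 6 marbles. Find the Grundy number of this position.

3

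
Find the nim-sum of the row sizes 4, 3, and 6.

Bitwise XOR of the heap sizes:
  100  (4)
  011  (3)
  110  (6)
  ---
  001  (1)

1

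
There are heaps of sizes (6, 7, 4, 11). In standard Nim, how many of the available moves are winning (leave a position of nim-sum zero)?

1

Compute the nim-sum pairwise:
6 ^ 7 = 1
1 ^ 4 = 5
5 ^ 11 = 14
The overall nim-sum is X = 14. A heap of size p has a winning move iff p XOR X < p (reduce it to p XOR X).
  6: 6 XOR 14 = 8 ≥ 6 — no move.
  7: 7 XOR 14 = 9 ≥ 7 — no move.
  4: 4 XOR 14 = 10 ≥ 4 — no move.
  11: 11 XOR 14 = 5 < 11 — winning move (to 5).
That gives 1 winning move.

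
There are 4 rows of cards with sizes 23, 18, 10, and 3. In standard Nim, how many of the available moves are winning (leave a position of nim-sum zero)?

1

Compute the nim-sum pairwise:
23 XOR 18 = 5
5 XOR 10 = 15
15 XOR 3 = 12
The overall nim-sum is X = 12. A row of size p has a winning move iff p XOR X < p (reduce it to p XOR X).
  23: 23 XOR 12 = 27 ≥ 23 — no move.
  18: 18 XOR 12 = 30 ≥ 18 — no move.
  10: 10 XOR 12 = 6 < 10 — winning move (to 6).
  3: 3 XOR 12 = 15 ≥ 3 — no move.
That gives 1 winning move.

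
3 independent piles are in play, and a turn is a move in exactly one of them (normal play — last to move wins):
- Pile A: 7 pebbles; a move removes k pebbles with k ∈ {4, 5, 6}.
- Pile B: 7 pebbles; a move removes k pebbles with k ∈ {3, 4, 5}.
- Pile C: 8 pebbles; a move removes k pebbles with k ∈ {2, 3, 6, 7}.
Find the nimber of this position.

1

Grundy values for pile A (subtraction set {4, 5, 6}):
k:     0  1  2  3  4  5  6  7
g(k):  0  0  0  0  1  1  1  1
So g(7) = 1.
For pile B, compute g(0), g(1), … with moves {3, 4, 5}:
g(0) = mex{} = 0
g(1) = mex{} = 0
g(2) = mex{} = 0
g(3) = mex{0} = 1
g(4) = mex{0} = 1
g(5) = mex{0} = 1
g(6) = mex{0,1} = 2
g(7) = mex{0,1} = 2
So g(7) = 2.
Grundy values for pile C (subtraction set {2, 3, 6, 7}):
k:     0  1  2  3  4  5  6  7  8
g(k):  0  0  1  1  2  0  3  1  2
So g(8) = 2.
By the Sprague-Grundy theorem, the Grundy value of a sum of independent games is the XOR of the component values.
Combined value = 1 ⊕ 2 ⊕ 2 = 1.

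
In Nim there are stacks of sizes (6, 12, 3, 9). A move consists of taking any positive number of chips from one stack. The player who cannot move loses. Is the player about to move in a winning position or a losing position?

Losing position

Compute the nim-sum pairwise:
6 ^ 12 = 10
10 ^ 3 = 9
9 ^ 9 = 0
The nim-sum is 0, so this is a P-position: the player to move is in a losing position under optimal play.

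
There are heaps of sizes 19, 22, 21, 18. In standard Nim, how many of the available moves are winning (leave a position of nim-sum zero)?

Nim-sum: 19 ^ 22 ^ 21 ^ 18 = 2.
The overall nim-sum is X = 2. A heap of size p has a winning move iff p XOR X < p (reduce it to p XOR X).
  19: 19 XOR 2 = 17 < 19 — winning move (to 17).
  22: 22 XOR 2 = 20 < 22 — winning move (to 20).
  21: 21 XOR 2 = 23 ≥ 21 — no move.
  18: 18 XOR 2 = 16 < 18 — winning move (to 16).
That gives 3 winning moves.

3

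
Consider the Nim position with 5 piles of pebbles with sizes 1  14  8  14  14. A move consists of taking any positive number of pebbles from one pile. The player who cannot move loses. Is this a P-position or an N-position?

N-position

Compute the nim-sum pairwise:
1 ⊕ 14 = 15
15 ⊕ 8 = 7
7 ⊕ 14 = 9
9 ⊕ 14 = 7
The nim-sum is 7 ≠ 0, so this is an N-position: the player to move can win.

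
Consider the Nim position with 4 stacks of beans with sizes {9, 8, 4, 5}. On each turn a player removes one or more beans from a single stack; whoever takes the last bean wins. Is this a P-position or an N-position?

P-position

In binary:
  1001  (9)
  1000  (8)
  0100  (4)
  0101  (5)
  ----
  0000  (0)
The nim-sum is 0, so this is a P-position: the player to move is in a losing position under optimal play.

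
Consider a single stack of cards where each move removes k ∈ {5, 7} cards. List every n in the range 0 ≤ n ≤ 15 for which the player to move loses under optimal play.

Compute g(0), g(1), … for moves {5, 7}:
k:     0  1  2  3  4  5  6  7  8  9 10 11 12 13 14 15
g(k):  0  0  0  0  0  1  1  1  1  1  2  2  0  0  0  0
The P-positions (g = 0) in 0..15 are 0, 1, 2, 3, 4, 12, 13, 14, 15.

0, 1, 2, 3, 4, 12, 13, 14, 15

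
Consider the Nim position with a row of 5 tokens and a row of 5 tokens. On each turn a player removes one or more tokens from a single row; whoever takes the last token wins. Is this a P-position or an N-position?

P-position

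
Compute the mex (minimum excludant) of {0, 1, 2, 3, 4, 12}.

The values 0, 1, 2, 3, 4 are all present; 5 is the first non-negative integer missing from the set.

5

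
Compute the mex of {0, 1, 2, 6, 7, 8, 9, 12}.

The values 0, 1, 2 are all present; 3 is the first non-negative integer missing from the set.

3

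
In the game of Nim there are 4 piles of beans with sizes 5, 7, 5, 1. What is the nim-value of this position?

Write each in binary and XOR column by column:
  101  (5)
  111  (7)
  101  (5)
  001  (1)
  ---
  110  (6)

6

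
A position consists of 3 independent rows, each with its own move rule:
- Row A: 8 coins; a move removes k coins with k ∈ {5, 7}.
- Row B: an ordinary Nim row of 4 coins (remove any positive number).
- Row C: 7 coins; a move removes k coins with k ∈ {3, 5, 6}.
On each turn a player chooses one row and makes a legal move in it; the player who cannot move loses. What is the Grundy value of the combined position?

For row A, compute g(0), g(1), … with moves {5, 7}:
g(0) = mex{} = 0
g(1) = mex{} = 0
g(2) = mex{} = 0
g(3) = mex{} = 0
g(4) = mex{} = 0
g(5) = mex{0} = 1
g(6) = mex{0} = 1
g(7) = mex{0} = 1
g(8) = mex{0} = 1
So g(8) = 1.
Row B is a plain Nim row of size 4, so its Grundy value is 4.
For row C, compute g(0), g(1), … with moves {3, 5, 6}:
g(0) = mex{} = 0
g(1) = mex{} = 0
g(2) = mex{} = 0
g(3) = mex{0} = 1
g(4) = mex{0} = 1
g(5) = mex{0} = 1
g(6) = mex{0,1} = 2
g(7) = mex{0,1} = 2
So g(7) = 2.
The value of a disjunctive sum is the nim-sum of the parts.
Combined value = 1 ⊕ 4 ⊕ 2 = 7.

7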